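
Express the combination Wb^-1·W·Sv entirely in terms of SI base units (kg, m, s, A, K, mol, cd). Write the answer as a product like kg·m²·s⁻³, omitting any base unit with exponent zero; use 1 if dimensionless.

Wb = kg·m²·s⁻²·A⁻¹.
So Wb⁻¹ = kg⁻¹·m⁻²·s²·A.
W = kg·m²·s⁻³.
Sv = m²·s⁻².
Combining: Wb⁻¹·W·Sv = (kg⁻¹·m⁻²·s²·A) · (kg·m²·s⁻³) · (m²·s⁻²) = m²·s⁻³·A.

m²·s⁻³·A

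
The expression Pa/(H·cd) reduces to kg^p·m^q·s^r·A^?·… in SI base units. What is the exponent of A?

H = Wb/A (inductance = flux per current),
    = kg·m²·s⁻²·A⁻².
So H⁻¹ = kg⁻¹·m⁻²·s²·A².
Pa = N/m² (pressure = force per area),
    = kg·m⁻¹·s⁻².
Combining: H⁻¹·Pa·cd⁻¹ = (kg⁻¹·m⁻²·s²·A²) · (kg·m⁻¹·s⁻²) · cd⁻¹ = m⁻³·A²·cd⁻¹.
The exponent of A is 2.

2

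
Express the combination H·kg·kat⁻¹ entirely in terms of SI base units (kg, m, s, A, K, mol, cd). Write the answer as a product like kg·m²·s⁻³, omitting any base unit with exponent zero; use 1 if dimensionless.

H = Wb/A (inductance = flux per current),
    = kg·m²·s⁻²·A⁻².
kat = mol/s = s⁻¹·mol (catalytic activity).
So kat⁻¹ = s·mol⁻¹.
Combining: H·kg·kat⁻¹ = (kg·m²·s⁻²·A⁻²) · kg · (s·mol⁻¹) = kg²·m²·s⁻¹·A⁻²·mol⁻¹.

kg²·m²·s⁻¹·A⁻²·mol⁻¹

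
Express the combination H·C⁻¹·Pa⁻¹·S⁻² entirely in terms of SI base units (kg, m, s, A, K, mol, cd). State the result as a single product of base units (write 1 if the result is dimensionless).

kg²·m⁷·s⁻⁷·A⁻⁷

H = kg·m²·s⁻²·A⁻².
C = s·A.
So C⁻¹ = s⁻¹·A⁻¹.
Pa = kg·m⁻¹·s⁻².
So Pa⁻¹ = kg⁻¹·m·s².
S = kg⁻¹·m⁻²·s³·A².
So S⁻² = kg²·m⁴·s⁻⁶·A⁻⁴.
Combining: H·C⁻¹·Pa⁻¹·S⁻² = (kg·m²·s⁻²·A⁻²) · (s⁻¹·A⁻¹) · (kg⁻¹·m·s²) · (kg²·m⁴·s⁻⁶·A⁻⁴) = kg²·m⁷·s⁻⁷·A⁻⁷.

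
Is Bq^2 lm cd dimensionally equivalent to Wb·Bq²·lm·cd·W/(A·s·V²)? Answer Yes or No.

Yes

Left side:
  Bq = s⁻¹.
  So Bq² = s⁻².
  lm = cd.
  Combining: Bq²·lm·cd = s⁻² · cd · cd = s⁻²·cd².
Right side:
  Wb = V·s (flux: a volt is a weber per second),
      = kg·m²·s⁻²·A⁻¹.
  V = W/A (potential = power per current),
      = kg·m²·s⁻³·A⁻¹.
  So V⁻² = kg⁻²·m⁻⁴·s⁶·A².
  Bq = 1/s = s⁻¹ (activity is decays per second).
  So Bq² = s⁻².
  lm = cd·sr = cd (luminous flux; sr is dimensionless).
  W = J/s (power = energy per time),
      = kg·m²·s⁻³.
  Combining: A⁻¹·s⁻¹·Wb·V⁻²·Bq²·lm·cd·W = A⁻¹ · s⁻¹ · (kg·m²·s⁻²·A⁻¹) · (kg⁻²·m⁻⁴·s⁶·A²) · s⁻² · cd · cd · (kg·m²·s⁻³) = s⁻²·cd².
Both reduce to s⁻²·cd².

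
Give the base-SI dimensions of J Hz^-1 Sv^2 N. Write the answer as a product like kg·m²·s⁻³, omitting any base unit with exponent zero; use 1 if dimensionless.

kg²·m⁷·s⁻⁷

J = kg·m²·s⁻².
Hz = s⁻¹.
So Hz⁻¹ = s.
Sv = m²·s⁻².
So Sv² = m⁴·s⁻⁴.
N = kg·m·s⁻².
Combining: J·Hz⁻¹·Sv²·N = (kg·m²·s⁻²) · s · (m⁴·s⁻⁴) · (kg·m·s⁻²) = kg²·m⁷·s⁻⁷.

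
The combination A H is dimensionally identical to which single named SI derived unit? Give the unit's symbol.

Wb

H = kg·m²·s⁻²·A⁻².
Combining: A·H = A · (kg·m²·s⁻²·A⁻²) = kg·m²·s⁻²·A⁻¹.
kg·m²·s⁻²·A⁻¹ is the base-SI form of the weber.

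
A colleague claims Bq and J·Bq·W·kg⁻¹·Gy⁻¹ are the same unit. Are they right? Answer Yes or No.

Left side:
  Bq = s⁻¹.
Right side:
  J = N·m (work = force × distance),
      = kg·m²·s⁻².
  Bq = 1/s = s⁻¹ (activity is decays per second).
  W = J/s (power = energy per time),
      = kg·m²·s⁻³.
  Gy = J/kg (absorbed dose = energy per mass),
      = m²·s⁻².
  So Gy⁻¹ = m⁻²·s².
  Combining: J·Bq·W·kg⁻¹·Gy⁻¹ = (kg·m²·s⁻²) · s⁻¹ · (kg·m²·s⁻³) · kg⁻¹ · (m⁻²·s²) = kg·m²·s⁻⁴.
Left is s⁻¹; right is kg·m²·s⁻⁴ — different.

No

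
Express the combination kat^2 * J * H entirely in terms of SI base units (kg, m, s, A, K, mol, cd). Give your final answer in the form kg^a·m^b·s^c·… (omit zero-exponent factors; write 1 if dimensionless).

kat = mol/s = s⁻¹·mol (catalytic activity).
So kat² = s⁻²·mol².
J = N·m (work = force × distance),
    = kg·m²·s⁻².
H = Wb/A (inductance = flux per current),
    = kg·m²·s⁻²·A⁻².
Combining: kat²·J·H = (s⁻²·mol²) · (kg·m²·s⁻²) · (kg·m²·s⁻²·A⁻²) = kg²·m⁴·s⁻⁶·A⁻²·mol².

kg²·m⁴·s⁻⁶·A⁻²·mol²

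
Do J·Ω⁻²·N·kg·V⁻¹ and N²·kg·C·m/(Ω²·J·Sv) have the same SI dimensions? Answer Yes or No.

No

Left side:
  J = kg·m²·s⁻².
  Ω = kg·m²·s⁻³·A⁻².
  So Ω⁻² = kg⁻²·m⁻⁴·s⁶·A⁴.
  N = kg·m·s⁻².
  V = kg·m²·s⁻³·A⁻¹.
  So V⁻¹ = kg⁻¹·m⁻²·s³·A.
  Combining: J·Ω⁻²·N·kg·V⁻¹ = (kg·m²·s⁻²) · (kg⁻²·m⁻⁴·s⁶·A⁴) · (kg·m·s⁻²) · kg · (kg⁻¹·m⁻²·s³·A) = m⁻³·s⁵·A⁵.
Right side:
  Ω = V/A (resistance = voltage per current),
      = kg·m²·s⁻³·A⁻².
  So Ω⁻² = kg⁻²·m⁻⁴·s⁶·A⁴.
  J = N·m (work = force × distance),
      = kg·m²·s⁻².
  So J⁻¹ = kg⁻¹·m⁻²·s².
  Sv = J/kg (equivalent dose = energy per mass),
      = m²·s⁻².
  So Sv⁻¹ = m⁻²·s².
  N = kg·m/s² = kg·m·s⁻² (force = mass × acceleration).
  So N² = kg²·m²·s⁻⁴.
  C = A·s = s·A (charge = current × time).
  Combining: Ω⁻²·J⁻¹·Sv⁻¹·N²·kg·C·m = (kg⁻²·m⁻⁴·s⁶·A⁴) · (kg⁻¹·m⁻²·s²) · (m⁻²·s²) · (kg²·m²·s⁻⁴) · kg · (s·A) · m = m⁻⁵·s⁷·A⁵.
Left is m⁻³·s⁵·A⁵; right is m⁻⁵·s⁷·A⁵ — different.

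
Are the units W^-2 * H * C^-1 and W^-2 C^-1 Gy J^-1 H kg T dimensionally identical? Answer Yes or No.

No

Left side:
  W = kg·m²·s⁻³.
  So W⁻² = kg⁻²·m⁻⁴·s⁶.
  H = kg·m²·s⁻²·A⁻².
  C = s·A.
  So C⁻¹ = s⁻¹·A⁻¹.
  Combining: W⁻²·H·C⁻¹ = (kg⁻²·m⁻⁴·s⁶) · (kg·m²·s⁻²·A⁻²) · (s⁻¹·A⁻¹) = kg⁻¹·m⁻²·s³·A⁻³.
Right side:
  W = J/s (power = energy per time),
      = kg·m²·s⁻³.
  So W⁻² = kg⁻²·m⁻⁴·s⁶.
  C = A·s = s·A (charge = current × time).
  So C⁻¹ = s⁻¹·A⁻¹.
  Gy = J/kg (absorbed dose = energy per mass),
      = m²·s⁻².
  J = N·m (work = force × distance),
      = kg·m²·s⁻².
  So J⁻¹ = kg⁻¹·m⁻²·s².
  H = Wb/A (inductance = flux per current),
      = kg·m²·s⁻²·A⁻².
  T = Wb/m² (flux density = flux per area),
      = kg·s⁻²·A⁻¹.
  Combining: W⁻²·C⁻¹·Gy·J⁻¹·H·kg·T = (kg⁻²·m⁻⁴·s⁶) · (s⁻¹·A⁻¹) · (m²·s⁻²) · (kg⁻¹·m⁻²·s²) · (kg·m²·s⁻²·A⁻²) · kg · (kg·s⁻²·A⁻¹) = m⁻²·s·A⁻⁴.
Left is kg⁻¹·m⁻²·s³·A⁻³; right is m⁻²·s·A⁻⁴ — different.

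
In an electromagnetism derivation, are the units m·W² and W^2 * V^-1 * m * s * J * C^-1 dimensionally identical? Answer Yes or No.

Left side:
  W = kg·m²·s⁻³.
  So W² = kg²·m⁴·s⁻⁶.
  Combining: m·W² = m · (kg²·m⁴·s⁻⁶) = kg²·m⁵·s⁻⁶.
Right side:
  W = J/s (power = energy per time),
      = kg·m²·s⁻³.
  So W² = kg²·m⁴·s⁻⁶.
  V = W/A (potential = power per current),
      = kg·m²·s⁻³·A⁻¹.
  So V⁻¹ = kg⁻¹·m⁻²·s³·A.
  J = N·m (work = force × distance),
      = kg·m²·s⁻².
  C = A·s = s·A (charge = current × time).
  So C⁻¹ = s⁻¹·A⁻¹.
  Combining: W²·V⁻¹·m·s·J·C⁻¹ = (kg²·m⁴·s⁻⁶) · (kg⁻¹·m⁻²·s³·A) · m · s · (kg·m²·s⁻²) · (s⁻¹·A⁻¹) = kg²·m⁵·s⁻⁵.
Left is kg²·m⁵·s⁻⁶; right is kg²·m⁵·s⁻⁵ — different.

No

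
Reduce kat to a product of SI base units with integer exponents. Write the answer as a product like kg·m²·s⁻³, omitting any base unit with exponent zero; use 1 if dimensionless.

s⁻¹·mol

kat = s⁻¹·mol.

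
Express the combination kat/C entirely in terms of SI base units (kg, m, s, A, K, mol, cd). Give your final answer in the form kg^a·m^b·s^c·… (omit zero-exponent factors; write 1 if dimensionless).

s⁻²·A⁻¹·mol

kat = mol/s = s⁻¹·mol (catalytic activity).
C = A·s = s·A (charge = current × time).
So C⁻¹ = s⁻¹·A⁻¹.
Combining: kat·C⁻¹ = (s⁻¹·mol) · (s⁻¹·A⁻¹) = s⁻²·A⁻¹·mol.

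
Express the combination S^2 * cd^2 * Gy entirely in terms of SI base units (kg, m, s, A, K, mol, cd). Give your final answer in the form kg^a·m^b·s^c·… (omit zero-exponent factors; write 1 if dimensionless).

S = 1/Ω (conductance is reciprocal resistance),
    = kg⁻¹·m⁻²·s³·A².
So S² = kg⁻²·m⁻⁴·s⁶·A⁴.
Gy = J/kg (absorbed dose = energy per mass),
    = m²·s⁻².
Combining: S²·cd²·Gy = (kg⁻²·m⁻⁴·s⁶·A⁴) · cd² · (m²·s⁻²) = kg⁻²·m⁻²·s⁴·A⁴·cd².

kg⁻²·m⁻²·s⁴·A⁴·cd²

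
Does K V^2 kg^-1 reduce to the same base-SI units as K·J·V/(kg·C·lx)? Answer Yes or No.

Left side:
  V = kg·m²·s⁻³·A⁻¹.
  So V² = kg²·m⁴·s⁻⁶·A⁻².
  Combining: K·V²·kg⁻¹ = K · (kg²·m⁴·s⁻⁶·A⁻²) · kg⁻¹ = kg·m⁴·s⁻⁶·A⁻²·K.
Right side:
  J = kg·m²·s⁻².
  V = kg·m²·s⁻³·A⁻¹.
  C = s·A.
  So C⁻¹ = s⁻¹·A⁻¹.
  lx = m⁻²·cd.
  So lx⁻¹ = m²·cd⁻¹.
  Combining: K·J·kg⁻¹·V·C⁻¹·lx⁻¹ = K · (kg·m²·s⁻²) · kg⁻¹ · (kg·m²·s⁻³·A⁻¹) · (s⁻¹·A⁻¹) · (m²·cd⁻¹) = kg·m⁶·s⁻⁶·A⁻²·K·cd⁻¹.
Left is kg·m⁴·s⁻⁶·A⁻²·K; right is kg·m⁶·s⁻⁶·A⁻²·K·cd⁻¹ — different.

No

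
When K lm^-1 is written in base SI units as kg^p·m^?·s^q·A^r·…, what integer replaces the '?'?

lm = cd·sr = cd (luminous flux; sr is dimensionless).
So lm⁻¹ = cd⁻¹.
Combining: K·lm⁻¹ = K · cd⁻¹ = K·cd⁻¹.
The exponent of m is 0.

0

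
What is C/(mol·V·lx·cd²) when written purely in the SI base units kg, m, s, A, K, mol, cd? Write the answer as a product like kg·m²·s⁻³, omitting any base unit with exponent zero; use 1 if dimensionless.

kg⁻¹·s⁴·A²·mol⁻¹·cd⁻³

C = s·A.
V = kg·m²·s⁻³·A⁻¹.
So V⁻¹ = kg⁻¹·m⁻²·s³·A.
lx = m⁻²·cd.
So lx⁻¹ = m²·cd⁻¹.
Combining: C·mol⁻¹·V⁻¹·lx⁻¹·cd⁻² = (s·A) · mol⁻¹ · (kg⁻¹·m⁻²·s³·A) · (m²·cd⁻¹) · cd⁻² = kg⁻¹·s⁴·A²·mol⁻¹·cd⁻³.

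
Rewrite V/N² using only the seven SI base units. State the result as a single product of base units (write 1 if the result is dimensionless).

kg⁻¹·s·A⁻¹

V = W/A (potential = power per current),
    = kg·m²·s⁻³·A⁻¹.
N = kg·m/s² = kg·m·s⁻² (force = mass × acceleration).
So N⁻² = kg⁻²·m⁻²·s⁴.
Combining: V·N⁻² = (kg·m²·s⁻³·A⁻¹) · (kg⁻²·m⁻²·s⁴) = kg⁻¹·s·A⁻¹.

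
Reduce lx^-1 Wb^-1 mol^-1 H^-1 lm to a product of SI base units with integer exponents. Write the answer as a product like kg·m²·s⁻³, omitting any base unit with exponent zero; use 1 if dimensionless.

kg⁻²·m⁻²·s⁴·A³·mol⁻¹

lx = m⁻²·cd.
So lx⁻¹ = m²·cd⁻¹.
Wb = kg·m²·s⁻²·A⁻¹.
So Wb⁻¹ = kg⁻¹·m⁻²·s²·A.
H = kg·m²·s⁻²·A⁻².
So H⁻¹ = kg⁻¹·m⁻²·s²·A².
lm = cd.
Combining: lx⁻¹·Wb⁻¹·mol⁻¹·H⁻¹·lm = (m²·cd⁻¹) · (kg⁻¹·m⁻²·s²·A) · mol⁻¹ · (kg⁻¹·m⁻²·s²·A²) · cd = kg⁻²·m⁻²·s⁴·A³·mol⁻¹.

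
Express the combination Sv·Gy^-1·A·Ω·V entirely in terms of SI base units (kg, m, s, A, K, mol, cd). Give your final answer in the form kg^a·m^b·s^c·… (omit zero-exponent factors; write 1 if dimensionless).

Sv = m²·s⁻².
Gy = m²·s⁻².
So Gy⁻¹ = m⁻²·s².
Ω = kg·m²·s⁻³·A⁻².
V = kg·m²·s⁻³·A⁻¹.
Combining: Sv·Gy⁻¹·A·Ω·V = (m²·s⁻²) · (m⁻²·s²) · A · (kg·m²·s⁻³·A⁻²) · (kg·m²·s⁻³·A⁻¹) = kg²·m⁴·s⁻⁶·A⁻².

kg²·m⁴·s⁻⁶·A⁻²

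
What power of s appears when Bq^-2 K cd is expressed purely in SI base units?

2

Bq = s⁻¹.
So Bq⁻² = s².
Combining: Bq⁻²·K·cd = s² · K · cd = s²·K·cd.
The exponent of s is 2.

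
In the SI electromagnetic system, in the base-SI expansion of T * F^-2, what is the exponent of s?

T = Wb/m² (flux density = flux per area),
    = kg·s⁻²·A⁻¹.
F = C/V (capacitance = charge per voltage),
    = A·s/(kg·m²·s⁻³·A⁻¹) (substituting C and V),
    = kg⁻¹·m⁻²·s⁴·A².
So F⁻² = kg²·m⁴·s⁻⁸·A⁻⁴.
Combining: T·F⁻² = (kg·s⁻²·A⁻¹) · (kg²·m⁴·s⁻⁸·A⁻⁴) = kg³·m⁴·s⁻¹⁰·A⁻⁵.
The exponent of s is -10.

-10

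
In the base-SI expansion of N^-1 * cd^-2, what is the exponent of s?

2

N = kg·m/s² = kg·m·s⁻² (force = mass × acceleration).
So N⁻¹ = kg⁻¹·m⁻¹·s².
Combining: N⁻¹·cd⁻² = (kg⁻¹·m⁻¹·s²) · cd⁻² = kg⁻¹·m⁻¹·s²·cd⁻².
The exponent of s is 2.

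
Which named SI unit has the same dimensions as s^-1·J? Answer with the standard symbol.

J = kg·m²·s⁻².
Combining: s⁻¹·J = s⁻¹ · (kg·m²·s⁻²) = kg·m²·s⁻³.
kg·m²·s⁻³ is the base-SI form of the watt.

W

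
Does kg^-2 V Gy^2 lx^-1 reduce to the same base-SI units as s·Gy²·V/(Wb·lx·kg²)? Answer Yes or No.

No

Left side:
  V = kg·m²·s⁻³·A⁻¹.
  Gy = m²·s⁻².
  So Gy² = m⁴·s⁻⁴.
  lx = m⁻²·cd.
  So lx⁻¹ = m²·cd⁻¹.
  Combining: kg⁻²·V·Gy²·lx⁻¹ = kg⁻² · (kg·m²·s⁻³·A⁻¹) · (m⁴·s⁻⁴) · (m²·cd⁻¹) = kg⁻¹·m⁸·s⁻⁷·A⁻¹·cd⁻¹.
Right side:
  Wb = V·s (flux: a volt is a weber per second),
      = kg·m²·s⁻²·A⁻¹.
  So Wb⁻¹ = kg⁻¹·m⁻²·s²·A.
  Gy = J/kg (absorbed dose = energy per mass),
      = m²·s⁻².
  So Gy² = m⁴·s⁻⁴.
  lx = lm/m² (illuminance = luminous flux per area),
      = m⁻²·cd.
  So lx⁻¹ = m²·cd⁻¹.
  V = W/A (potential = power per current),
      = kg·m²·s⁻³·A⁻¹.
  Combining: s·Wb⁻¹·Gy²·lx⁻¹·V·kg⁻² = s · (kg⁻¹·m⁻²·s²·A) · (m⁴·s⁻⁴) · (m²·cd⁻¹) · (kg·m²·s⁻³·A⁻¹) · kg⁻² = kg⁻²·m⁶·s⁻⁴·cd⁻¹.
Left is kg⁻¹·m⁸·s⁻⁷·A⁻¹·cd⁻¹; right is kg⁻²·m⁶·s⁻⁴·cd⁻¹ — different.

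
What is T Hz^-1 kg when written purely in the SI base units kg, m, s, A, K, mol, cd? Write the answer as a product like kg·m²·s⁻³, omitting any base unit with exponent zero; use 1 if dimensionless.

kg²·s⁻¹·A⁻¹

T = kg·s⁻²·A⁻¹.
Hz = s⁻¹.
So Hz⁻¹ = s.
Combining: T·Hz⁻¹·kg = (kg·s⁻²·A⁻¹) · s · kg = kg²·s⁻¹·A⁻¹.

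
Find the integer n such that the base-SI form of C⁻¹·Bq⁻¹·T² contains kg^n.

C = A·s = s·A (charge = current × time).
So C⁻¹ = s⁻¹·A⁻¹.
Bq = 1/s = s⁻¹ (activity is decays per second).
So Bq⁻¹ = s.
T = Wb/m² (flux density = flux per area),
    = kg·s⁻²·A⁻¹.
So T² = kg²·s⁻⁴·A⁻².
Combining: C⁻¹·Bq⁻¹·T² = (s⁻¹·A⁻¹) · s · (kg²·s⁻⁴·A⁻²) = kg²·s⁻⁴·A⁻³.
The exponent of kg is 2.

2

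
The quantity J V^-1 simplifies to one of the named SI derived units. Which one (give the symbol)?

J = kg·m²·s⁻².
V = kg·m²·s⁻³·A⁻¹.
So V⁻¹ = kg⁻¹·m⁻²·s³·A.
Combining: J·V⁻¹ = (kg·m²·s⁻²) · (kg⁻¹·m⁻²·s³·A) = s·A.
s·A is the base-SI form of the coulomb.

C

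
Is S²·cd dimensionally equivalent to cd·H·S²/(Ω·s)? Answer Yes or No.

Left side:
  S = kg⁻¹·m⁻²·s³·A².
  So S² = kg⁻²·m⁻⁴·s⁶·A⁴.
  Combining: S²·cd = (kg⁻²·m⁻⁴·s⁶·A⁴) · cd = kg⁻²·m⁻⁴·s⁶·A⁴·cd.
Right side:
  H = Wb/A (inductance = flux per current),
      = kg·m²·s⁻²·A⁻².
  Ω = V/A (resistance = voltage per current),
      = kg·m²·s⁻³·A⁻².
  So Ω⁻¹ = kg⁻¹·m⁻²·s³·A².
  S = 1/Ω (conductance is reciprocal resistance),
      = kg⁻¹·m⁻²·s³·A².
  So S² = kg⁻²·m⁻⁴·s⁶·A⁴.
  Combining: cd·H·Ω⁻¹·S²·s⁻¹ = cd · (kg·m²·s⁻²·A⁻²) · (kg⁻¹·m⁻²·s³·A²) · (kg⁻²·m⁻⁴·s⁶·A⁴) · s⁻¹ = kg⁻²·m⁻⁴·s⁶·A⁴·cd.
Both reduce to kg⁻²·m⁻⁴·s⁶·A⁴·cd.

Yes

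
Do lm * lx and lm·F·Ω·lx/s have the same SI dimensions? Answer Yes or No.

Left side:
  lm = cd.
  lx = m⁻²·cd.
  Combining: lm·lx = cd · (m⁻²·cd) = m⁻²·cd².
Right side:
  lm = cd·sr = cd (luminous flux; sr is dimensionless).
  F = C/V (capacitance = charge per voltage),
      = A·s/(kg·m²·s⁻³·A⁻¹) (substituting C and V),
      = kg⁻¹·m⁻²·s⁴·A².
  Ω = V/A (resistance = voltage per current),
      = kg·m²·s⁻³·A⁻².
  lx = lm/m² (illuminance = luminous flux per area),
      = m⁻²·cd.
  Combining: lm·F·s⁻¹·Ω·lx = cd · (kg⁻¹·m⁻²·s⁴·A²) · s⁻¹ · (kg·m²·s⁻³·A⁻²) · (m⁻²·cd) = m⁻²·cd².
Both reduce to m⁻²·cd².

Yes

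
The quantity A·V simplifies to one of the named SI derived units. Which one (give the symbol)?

V = kg·m²·s⁻³·A⁻¹.
Combining: A·V = A · (kg·m²·s⁻³·A⁻¹) = kg·m²·s⁻³.
kg·m²·s⁻³ is the base-SI form of the watt.

W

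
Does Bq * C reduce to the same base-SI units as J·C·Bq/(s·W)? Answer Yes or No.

Yes

Left side:
  Bq = 1/s = s⁻¹ (activity is decays per second).
  C = A·s = s·A (charge = current × time).
  Combining: Bq·C = s⁻¹ · (s·A) = A.
Right side:
  J = kg·m²·s⁻².
  C = s·A.
  W = kg·m²·s⁻³.
  So W⁻¹ = kg⁻¹·m⁻²·s³.
  Bq = s⁻¹.
  Combining: J·C·s⁻¹·W⁻¹·Bq = (kg·m²·s⁻²) · (s·A) · s⁻¹ · (kg⁻¹·m⁻²·s³) · s⁻¹ = A.
Both reduce to A.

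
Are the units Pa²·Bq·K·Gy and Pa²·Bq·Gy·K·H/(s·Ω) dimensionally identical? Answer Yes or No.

Left side:
  Pa = kg·m⁻¹·s⁻².
  So Pa² = kg²·m⁻²·s⁻⁴.
  Bq = s⁻¹.
  Gy = m²·s⁻².
  Combining: Pa²·Bq·K·Gy = (kg²·m⁻²·s⁻⁴) · s⁻¹ · K · (m²·s⁻²) = kg²·s⁻⁷·K.
Right side:
  Pa = kg·m⁻¹·s⁻².
  So Pa² = kg²·m⁻²·s⁻⁴.
  Bq = s⁻¹.
  Gy = m²·s⁻².
  Ω = kg·m²·s⁻³·A⁻².
  So Ω⁻¹ = kg⁻¹·m⁻²·s³·A².
  H = kg·m²·s⁻²·A⁻².
  Combining: Pa²·Bq·Gy·s⁻¹·K·Ω⁻¹·H = (kg²·m⁻²·s⁻⁴) · s⁻¹ · (m²·s⁻²) · s⁻¹ · K · (kg⁻¹·m⁻²·s³·A²) · (kg·m²·s⁻²·A⁻²) = kg²·s⁻⁷·K.
Both reduce to kg²·s⁻⁷·K.

Yes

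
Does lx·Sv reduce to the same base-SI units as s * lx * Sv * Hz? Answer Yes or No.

Left side:
  lx = lm/m² (illuminance = luminous flux per area),
      = m⁻²·cd.
  Sv = J/kg (equivalent dose = energy per mass),
      = m²·s⁻².
  Combining: lx·Sv = (m⁻²·cd) · (m²·s⁻²) = s⁻²·cd.
Right side:
  lx = lm/m² (illuminance = luminous flux per area),
      = m⁻²·cd.
  Sv = J/kg (equivalent dose = energy per mass),
      = m²·s⁻².
  Hz = 1/s = s⁻¹ (frequency is cycles per second).
  Combining: s·lx·Sv·Hz = s · (m⁻²·cd) · (m²·s⁻²) · s⁻¹ = s⁻²·cd.
Both reduce to s⁻²·cd.

Yes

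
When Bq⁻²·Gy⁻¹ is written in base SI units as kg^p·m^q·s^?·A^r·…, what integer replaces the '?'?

4

Bq = 1/s = s⁻¹ (activity is decays per second).
So Bq⁻² = s².
Gy = J/kg (absorbed dose = energy per mass),
    = m²·s⁻².
So Gy⁻¹ = m⁻²·s².
Combining: Bq⁻²·Gy⁻¹ = s² · (m⁻²·s²) = m⁻²·s⁴.
The exponent of s is 4.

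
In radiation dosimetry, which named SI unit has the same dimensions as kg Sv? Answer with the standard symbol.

J

Sv = J/kg (equivalent dose = energy per mass),
    = m²·s⁻².
Combining: kg·Sv = kg · (m²·s⁻²) = kg·m²·s⁻².
kg·m²·s⁻² is the base-SI form of the joule.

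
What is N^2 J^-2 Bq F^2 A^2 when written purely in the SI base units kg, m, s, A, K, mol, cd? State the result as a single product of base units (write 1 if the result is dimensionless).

kg⁻²·m⁻⁶·s⁷·A⁶

N = kg·m/s² = kg·m·s⁻² (force = mass × acceleration).
So N² = kg²·m²·s⁻⁴.
J = N·m (work = force × distance),
    = kg·m²·s⁻².
So J⁻² = kg⁻²·m⁻⁴·s⁴.
Bq = 1/s = s⁻¹ (activity is decays per second).
F = C/V (capacitance = charge per voltage),
    = A·s/(kg·m²·s⁻³·A⁻¹) (substituting C and V),
    = kg⁻¹·m⁻²·s⁴·A².
So F² = kg⁻²·m⁻⁴·s⁸·A⁴.
Combining: N²·J⁻²·Bq·F²·A² = (kg²·m²·s⁻⁴) · (kg⁻²·m⁻⁴·s⁴) · s⁻¹ · (kg⁻²·m⁻⁴·s⁸·A⁴) · A² = kg⁻²·m⁻⁶·s⁷·A⁶.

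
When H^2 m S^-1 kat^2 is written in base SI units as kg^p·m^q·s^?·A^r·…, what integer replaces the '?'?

H = Wb/A (inductance = flux per current),
    = kg·m²·s⁻²·A⁻².
So H² = kg²·m⁴·s⁻⁴·A⁻⁴.
S = 1/Ω (conductance is reciprocal resistance),
    = kg⁻¹·m⁻²·s³·A².
So S⁻¹ = kg·m²·s⁻³·A⁻².
kat = mol/s = s⁻¹·mol (catalytic activity).
So kat² = s⁻²·mol².
Combining: H²·m·S⁻¹·kat² = (kg²·m⁴·s⁻⁴·A⁻⁴) · m · (kg·m²·s⁻³·A⁻²) · (s⁻²·mol²) = kg³·m⁷·s⁻⁹·A⁻⁶·mol².
The exponent of s is -9.

-9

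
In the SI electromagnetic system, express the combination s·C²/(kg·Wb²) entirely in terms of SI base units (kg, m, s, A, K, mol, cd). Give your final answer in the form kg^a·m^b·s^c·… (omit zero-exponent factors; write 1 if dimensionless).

C = s·A.
So C² = s²·A².
Wb = kg·m²·s⁻²·A⁻¹.
So Wb⁻² = kg⁻²·m⁻⁴·s⁴·A².
Combining: kg⁻¹·s·C²·Wb⁻² = kg⁻¹ · s · (s²·A²) · (kg⁻²·m⁻⁴·s⁴·A²) = kg⁻³·m⁻⁴·s⁷·A⁴.

kg⁻³·m⁻⁴·s⁷·A⁴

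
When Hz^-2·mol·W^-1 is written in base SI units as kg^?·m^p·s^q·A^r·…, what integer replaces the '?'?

-1

Hz = s⁻¹.
So Hz⁻² = s².
W = kg·m²·s⁻³.
So W⁻¹ = kg⁻¹·m⁻²·s³.
Combining: Hz⁻²·mol·W⁻¹ = s² · mol · (kg⁻¹·m⁻²·s³) = kg⁻¹·m⁻²·s⁵·mol.
The exponent of kg is -1.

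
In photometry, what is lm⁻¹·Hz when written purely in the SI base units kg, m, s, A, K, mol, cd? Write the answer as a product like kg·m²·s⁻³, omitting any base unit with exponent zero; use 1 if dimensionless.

s⁻¹·cd⁻¹

lm = cd·sr = cd (luminous flux; sr is dimensionless).
So lm⁻¹ = cd⁻¹.
Hz = 1/s = s⁻¹ (frequency is cycles per second).
Combining: lm⁻¹·Hz = cd⁻¹ · s⁻¹ = s⁻¹·cd⁻¹.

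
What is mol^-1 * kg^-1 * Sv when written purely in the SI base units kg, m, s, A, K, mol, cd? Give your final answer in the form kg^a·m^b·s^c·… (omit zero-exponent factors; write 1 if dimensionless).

kg⁻¹·m²·s⁻²·mol⁻¹

Sv = J/kg (equivalent dose = energy per mass),
    = m²·s⁻².
Combining: mol⁻¹·kg⁻¹·Sv = mol⁻¹ · kg⁻¹ · (m²·s⁻²) = kg⁻¹·m²·s⁻²·mol⁻¹.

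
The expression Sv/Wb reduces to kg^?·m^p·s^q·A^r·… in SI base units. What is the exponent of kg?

Sv = m²·s⁻².
Wb = kg·m²·s⁻²·A⁻¹.
So Wb⁻¹ = kg⁻¹·m⁻²·s²·A.
Combining: Sv·Wb⁻¹ = (m²·s⁻²) · (kg⁻¹·m⁻²·s²·A) = kg⁻¹·A.
The exponent of kg is -1.

-1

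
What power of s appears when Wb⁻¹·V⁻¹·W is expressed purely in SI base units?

2

Wb = V·s (flux: a volt is a weber per second),
    = kg·m²·s⁻²·A⁻¹.
So Wb⁻¹ = kg⁻¹·m⁻²·s²·A.
V = W/A (potential = power per current),
    = kg·m²·s⁻³·A⁻¹.
So V⁻¹ = kg⁻¹·m⁻²·s³·A.
W = J/s (power = energy per time),
    = kg·m²·s⁻³.
Combining: Wb⁻¹·V⁻¹·W = (kg⁻¹·m⁻²·s²·A) · (kg⁻¹·m⁻²·s³·A) · (kg·m²·s⁻³) = kg⁻¹·m⁻²·s²·A².
The exponent of s is 2.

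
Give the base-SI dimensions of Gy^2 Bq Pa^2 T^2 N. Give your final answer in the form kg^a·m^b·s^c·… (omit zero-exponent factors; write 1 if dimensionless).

Gy = J/kg (absorbed dose = energy per mass),
    = m²·s⁻².
So Gy² = m⁴·s⁻⁴.
Bq = 1/s = s⁻¹ (activity is decays per second).
Pa = N/m² (pressure = force per area),
    = kg·m⁻¹·s⁻².
So Pa² = kg²·m⁻²·s⁻⁴.
T = Wb/m² (flux density = flux per area),
    = kg·s⁻²·A⁻¹.
So T² = kg²·s⁻⁴·A⁻².
N = kg·m/s² = kg·m·s⁻² (force = mass × acceleration).
Combining: Gy²·Bq·Pa²·T²·N = (m⁴·s⁻⁴) · s⁻¹ · (kg²·m⁻²·s⁻⁴) · (kg²·s⁻⁴·A⁻²) · (kg·m·s⁻²) = kg⁵·m³·s⁻¹⁵·A⁻².

kg⁵·m³·s⁻¹⁵·A⁻²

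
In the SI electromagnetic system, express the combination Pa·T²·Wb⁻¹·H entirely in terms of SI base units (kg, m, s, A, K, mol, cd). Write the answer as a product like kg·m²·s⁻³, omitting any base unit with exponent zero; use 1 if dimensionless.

Pa = kg·m⁻¹·s⁻².
T = kg·s⁻²·A⁻¹.
So T² = kg²·s⁻⁴·A⁻².
Wb = kg·m²·s⁻²·A⁻¹.
So Wb⁻¹ = kg⁻¹·m⁻²·s²·A.
H = kg·m²·s⁻²·A⁻².
Combining: Pa·T²·Wb⁻¹·H = (kg·m⁻¹·s⁻²) · (kg²·s⁻⁴·A⁻²) · (kg⁻¹·m⁻²·s²·A) · (kg·m²·s⁻²·A⁻²) = kg³·m⁻¹·s⁻⁶·A⁻³.

kg³·m⁻¹·s⁻⁶·A⁻³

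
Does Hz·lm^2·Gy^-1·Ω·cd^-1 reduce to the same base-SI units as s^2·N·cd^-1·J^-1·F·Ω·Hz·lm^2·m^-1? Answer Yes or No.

No

Left side:
  Hz = 1/s = s⁻¹ (frequency is cycles per second).
  lm = cd·sr = cd (luminous flux; sr is dimensionless).
  So lm² = cd².
  Gy = J/kg (absorbed dose = energy per mass),
      = m²·s⁻².
  So Gy⁻¹ = m⁻²·s².
  Ω = V/A (resistance = voltage per current),
      = kg·m²·s⁻³·A⁻².
  Combining: Hz·lm²·Gy⁻¹·Ω·cd⁻¹ = s⁻¹ · cd² · (m⁻²·s²) · (kg·m²·s⁻³·A⁻²) · cd⁻¹ = kg·s⁻²·A⁻²·cd.
Right side:
  N = kg·m/s² = kg·m·s⁻² (force = mass × acceleration).
  J = N·m (work = force × distance),
      = kg·m²·s⁻².
  So J⁻¹ = kg⁻¹·m⁻²·s².
  F = C/V (capacitance = charge per voltage),
      = A·s/(kg·m²·s⁻³·A⁻¹) (substituting C and V),
      = kg⁻¹·m⁻²·s⁴·A².
  Ω = V/A (resistance = voltage per current),
      = kg·m²·s⁻³·A⁻².
  Hz = 1/s = s⁻¹ (frequency is cycles per second).
  lm = cd·sr = cd (luminous flux; sr is dimensionless).
  So lm² = cd².
  Combining: s²·N·cd⁻¹·J⁻¹·F·Ω·Hz·lm²·m⁻¹ = s² · (kg·m·s⁻²) · cd⁻¹ · (kg⁻¹·m⁻²·s²) · (kg⁻¹·m⁻²·s⁴·A²) · (kg·m²·s⁻³·A⁻²) · s⁻¹ · cd² · m⁻¹ = m⁻²·s²·cd.
Left is kg·s⁻²·A⁻²·cd; right is m⁻²·s²·cd — different.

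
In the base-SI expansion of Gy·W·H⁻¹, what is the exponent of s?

-3

Gy = J/kg (absorbed dose = energy per mass),
    = m²·s⁻².
W = J/s (power = energy per time),
    = kg·m²·s⁻³.
H = Wb/A (inductance = flux per current),
    = kg·m²·s⁻²·A⁻².
So H⁻¹ = kg⁻¹·m⁻²·s²·A².
Combining: Gy·W·H⁻¹ = (m²·s⁻²) · (kg·m²·s⁻³) · (kg⁻¹·m⁻²·s²·A²) = m²·s⁻³·A².
The exponent of s is -3.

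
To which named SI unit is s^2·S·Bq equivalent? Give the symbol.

S = 1/Ω (conductance is reciprocal resistance),
    = kg⁻¹·m⁻²·s³·A².
Bq = 1/s = s⁻¹ (activity is decays per second).
Combining: s²·S·Bq = s² · (kg⁻¹·m⁻²·s³·A²) · s⁻¹ = kg⁻¹·m⁻²·s⁴·A².
kg⁻¹·m⁻²·s⁴·A² is the base-SI form of the farad.

F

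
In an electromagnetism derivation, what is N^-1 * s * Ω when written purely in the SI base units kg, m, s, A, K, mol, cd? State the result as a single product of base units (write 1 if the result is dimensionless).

m·A⁻²

N = kg·m/s² = kg·m·s⁻² (force = mass × acceleration).
So N⁻¹ = kg⁻¹·m⁻¹·s².
Ω = V/A (resistance = voltage per current),
    = kg·m²·s⁻³·A⁻².
Combining: N⁻¹·s·Ω = (kg⁻¹·m⁻¹·s²) · s · (kg·m²·s⁻³·A⁻²) = m·A⁻².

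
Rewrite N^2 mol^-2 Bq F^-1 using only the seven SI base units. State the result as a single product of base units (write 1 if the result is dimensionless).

kg³·m⁴·s⁻⁹·A⁻²·mol⁻²

N = kg·m/s² = kg·m·s⁻² (force = mass × acceleration).
So N² = kg²·m²·s⁻⁴.
Bq = 1/s = s⁻¹ (activity is decays per second).
F = C/V (capacitance = charge per voltage),
    = A·s/(kg·m²·s⁻³·A⁻¹) (substituting C and V),
    = kg⁻¹·m⁻²·s⁴·A².
So F⁻¹ = kg·m²·s⁻⁴·A⁻².
Combining: N²·mol⁻²·Bq·F⁻¹ = (kg²·m²·s⁻⁴) · mol⁻² · s⁻¹ · (kg·m²·s⁻⁴·A⁻²) = kg³·m⁴·s⁻⁹·A⁻²·mol⁻².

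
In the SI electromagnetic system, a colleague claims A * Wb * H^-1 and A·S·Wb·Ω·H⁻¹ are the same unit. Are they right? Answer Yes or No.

Left side:
  Wb = V·s (flux: a volt is a weber per second),
      = kg·m²·s⁻²·A⁻¹.
  H = Wb/A (inductance = flux per current),
      = kg·m²·s⁻²·A⁻².
  So H⁻¹ = kg⁻¹·m⁻²·s²·A².
  Combining: A·Wb·H⁻¹ = A · (kg·m²·s⁻²·A⁻¹) · (kg⁻¹·m⁻²·s²·A²) = A².
Right side:
  S = 1/Ω (conductance is reciprocal resistance),
      = kg⁻¹·m⁻²·s³·A².
  Wb = V·s (flux: a volt is a weber per second),
      = kg·m²·s⁻²·A⁻¹.
  Ω = V/A (resistance = voltage per current),
      = kg·m²·s⁻³·A⁻².
  H = Wb/A (inductance = flux per current),
      = kg·m²·s⁻²·A⁻².
  So H⁻¹ = kg⁻¹·m⁻²·s²·A².
  Combining: A·S·Wb·Ω·H⁻¹ = A · (kg⁻¹·m⁻²·s³·A²) · (kg·m²·s⁻²·A⁻¹) · (kg·m²·s⁻³·A⁻²) · (kg⁻¹·m⁻²·s²·A²) = A².
Both reduce to A².

Yes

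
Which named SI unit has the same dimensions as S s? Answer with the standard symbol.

F

S = kg⁻¹·m⁻²·s³·A².
Combining: S·s = (kg⁻¹·m⁻²·s³·A²) · s = kg⁻¹·m⁻²·s⁴·A².
kg⁻¹·m⁻²·s⁴·A² is the base-SI form of the farad.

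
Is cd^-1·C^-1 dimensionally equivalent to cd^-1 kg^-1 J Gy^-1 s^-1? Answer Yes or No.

Left side:
  C = s·A.
  So C⁻¹ = s⁻¹·A⁻¹.
  Combining: cd⁻¹·C⁻¹ = cd⁻¹ · (s⁻¹·A⁻¹) = s⁻¹·A⁻¹·cd⁻¹.
Right side:
  J = N·m (work = force × distance),
      = kg·m²·s⁻².
  Gy = J/kg (absorbed dose = energy per mass),
      = m²·s⁻².
  So Gy⁻¹ = m⁻²·s².
  Combining: cd⁻¹·kg⁻¹·J·Gy⁻¹·s⁻¹ = cd⁻¹ · kg⁻¹ · (kg·m²·s⁻²) · (m⁻²·s²) · s⁻¹ = s⁻¹·cd⁻¹.
Left is s⁻¹·A⁻¹·cd⁻¹; right is s⁻¹·cd⁻¹ — different.

No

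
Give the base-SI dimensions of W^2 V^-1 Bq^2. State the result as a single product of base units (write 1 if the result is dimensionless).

kg·m²·s⁻⁵·A

W = J/s (power = energy per time),
    = kg·m²·s⁻³.
So W² = kg²·m⁴·s⁻⁶.
V = W/A (potential = power per current),
    = kg·m²·s⁻³·A⁻¹.
So V⁻¹ = kg⁻¹·m⁻²·s³·A.
Bq = 1/s = s⁻¹ (activity is decays per second).
So Bq² = s⁻².
Combining: W²·V⁻¹·Bq² = (kg²·m⁴·s⁻⁶) · (kg⁻¹·m⁻²·s³·A) · s⁻² = kg·m²·s⁻⁵·A.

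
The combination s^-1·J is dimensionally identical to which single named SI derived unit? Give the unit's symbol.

W

J = N·m (work = force × distance),
    = kg·m²·s⁻².
Combining: s⁻¹·J = s⁻¹ · (kg·m²·s⁻²) = kg·m²·s⁻³.
kg·m²·s⁻³ is the base-SI form of the watt.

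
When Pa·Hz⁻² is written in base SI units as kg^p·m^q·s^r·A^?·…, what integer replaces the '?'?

0

Pa = kg·m⁻¹·s⁻².
Hz = s⁻¹.
So Hz⁻² = s².
Combining: Pa·Hz⁻² = (kg·m⁻¹·s⁻²) · s² = kg·m⁻¹.
The exponent of A is 0.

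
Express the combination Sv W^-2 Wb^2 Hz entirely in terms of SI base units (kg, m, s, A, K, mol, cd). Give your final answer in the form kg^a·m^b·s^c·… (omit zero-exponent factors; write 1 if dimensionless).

Sv = J/kg (equivalent dose = energy per mass),
    = m²·s⁻².
W = J/s (power = energy per time),
    = kg·m²·s⁻³.
So W⁻² = kg⁻²·m⁻⁴·s⁶.
Wb = V·s (flux: a volt is a weber per second),
    = kg·m²·s⁻²·A⁻¹.
So Wb² = kg²·m⁴·s⁻⁴·A⁻².
Hz = 1/s = s⁻¹ (frequency is cycles per second).
Combining: Sv·W⁻²·Wb²·Hz = (m²·s⁻²) · (kg⁻²·m⁻⁴·s⁶) · (kg²·m⁴·s⁻⁴·A⁻²) · s⁻¹ = m²·s⁻¹·A⁻².

m²·s⁻¹·A⁻²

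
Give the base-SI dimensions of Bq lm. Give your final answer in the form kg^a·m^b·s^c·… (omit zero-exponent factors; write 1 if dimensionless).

Bq = s⁻¹.
lm = cd.
Combining: Bq·lm = s⁻¹ · cd = s⁻¹·cd.

s⁻¹·cd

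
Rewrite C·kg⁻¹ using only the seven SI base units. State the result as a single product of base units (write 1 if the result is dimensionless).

C = A·s = s·A (charge = current × time).
Combining: C·kg⁻¹ = (s·A) · kg⁻¹ = kg⁻¹·s·A.

kg⁻¹·s·A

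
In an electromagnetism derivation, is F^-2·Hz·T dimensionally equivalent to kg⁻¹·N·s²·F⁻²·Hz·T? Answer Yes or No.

Left side:
  F = C/V (capacitance = charge per voltage),
      = A·s/(kg·m²·s⁻³·A⁻¹) (substituting C and V),
      = kg⁻¹·m⁻²·s⁴·A².
  So F⁻² = kg²·m⁴·s⁻⁸·A⁻⁴.
  Hz = 1/s = s⁻¹ (frequency is cycles per second).
  T = Wb/m² (flux density = flux per area),
      = kg·s⁻²·A⁻¹.
  Combining: F⁻²·Hz·T = (kg²·m⁴·s⁻⁸·A⁻⁴) · s⁻¹ · (kg·s⁻²·A⁻¹) = kg³·m⁴·s⁻¹¹·A⁻⁵.
Right side:
  N = kg·m/s² = kg·m·s⁻² (force = mass × acceleration).
  F = C/V (capacitance = charge per voltage),
      = A·s/(kg·m²·s⁻³·A⁻¹) (substituting C and V),
      = kg⁻¹·m⁻²·s⁴·A².
  So F⁻² = kg²·m⁴·s⁻⁸·A⁻⁴.
  Hz = 1/s = s⁻¹ (frequency is cycles per second).
  T = Wb/m² (flux density = flux per area),
      = kg·s⁻²·A⁻¹.
  Combining: kg⁻¹·N·s²·F⁻²·Hz·T = kg⁻¹ · (kg·m·s⁻²) · s² · (kg²·m⁴·s⁻⁸·A⁻⁴) · s⁻¹ · (kg·s⁻²·A⁻¹) = kg³·m⁵·s⁻¹¹·A⁻⁵.
Left is kg³·m⁴·s⁻¹¹·A⁻⁵; right is kg³·m⁵·s⁻¹¹·A⁻⁵ — different.

No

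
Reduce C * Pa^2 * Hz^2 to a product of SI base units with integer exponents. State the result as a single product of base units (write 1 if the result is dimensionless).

kg²·m⁻²·s⁻⁵·A

C = A·s = s·A (charge = current × time).
Pa = N/m² (pressure = force per area),
    = kg·m⁻¹·s⁻².
So Pa² = kg²·m⁻²·s⁻⁴.
Hz = 1/s = s⁻¹ (frequency is cycles per second).
So Hz² = s⁻².
Combining: C·Pa²·Hz² = (s·A) · (kg²·m⁻²·s⁻⁴) · s⁻² = kg²·m⁻²·s⁻⁵·A.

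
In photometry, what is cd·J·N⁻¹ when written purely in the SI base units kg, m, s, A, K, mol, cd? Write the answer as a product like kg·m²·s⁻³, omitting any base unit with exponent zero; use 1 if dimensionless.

J = kg·m²·s⁻².
N = kg·m·s⁻².
So N⁻¹ = kg⁻¹·m⁻¹·s².
Combining: cd·J·N⁻¹ = cd · (kg·m²·s⁻²) · (kg⁻¹·m⁻¹·s²) = m·cd.

m·cd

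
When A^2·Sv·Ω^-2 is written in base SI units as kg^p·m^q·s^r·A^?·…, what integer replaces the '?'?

6

Sv = m²·s⁻².
Ω = kg·m²·s⁻³·A⁻².
So Ω⁻² = kg⁻²·m⁻⁴·s⁶·A⁴.
Combining: A²·Sv·Ω⁻² = A² · (m²·s⁻²) · (kg⁻²·m⁻⁴·s⁶·A⁴) = kg⁻²·m⁻²·s⁴·A⁶.
The exponent of A is 6.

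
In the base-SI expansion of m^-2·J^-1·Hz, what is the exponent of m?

J = N·m (work = force × distance),
    = kg·m²·s⁻².
So J⁻¹ = kg⁻¹·m⁻²·s².
Hz = 1/s = s⁻¹ (frequency is cycles per second).
Combining: m⁻²·J⁻¹·Hz = m⁻² · (kg⁻¹·m⁻²·s²) · s⁻¹ = kg⁻¹·m⁻⁴·s.
The exponent of m is -4.

-4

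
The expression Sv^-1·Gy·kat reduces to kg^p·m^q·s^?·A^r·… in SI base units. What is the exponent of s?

-1

Sv = J/kg (equivalent dose = energy per mass),
    = m²·s⁻².
So Sv⁻¹ = m⁻²·s².
Gy = J/kg (absorbed dose = energy per mass),
    = m²·s⁻².
kat = mol/s = s⁻¹·mol (catalytic activity).
Combining: Sv⁻¹·Gy·kat = (m⁻²·s²) · (m²·s⁻²) · (s⁻¹·mol) = s⁻¹·mol.
The exponent of s is -1.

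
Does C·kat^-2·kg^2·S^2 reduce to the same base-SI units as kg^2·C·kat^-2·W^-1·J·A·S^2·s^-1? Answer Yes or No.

Left side:
  C = s·A.
  kat = s⁻¹·mol.
  So kat⁻² = s²·mol⁻².
  S = kg⁻¹·m⁻²·s³·A².
  So S² = kg⁻²·m⁻⁴·s⁶·A⁴.
  Combining: C·kat⁻²·kg²·S² = (s·A) · (s²·mol⁻²) · kg² · (kg⁻²·m⁻⁴·s⁶·A⁴) = m⁻⁴·s⁹·A⁵·mol⁻².
Right side:
  C = A·s = s·A (charge = current × time).
  kat = mol/s = s⁻¹·mol (catalytic activity).
  So kat⁻² = s²·mol⁻².
  W = J/s (power = energy per time),
      = kg·m²·s⁻³.
  So W⁻¹ = kg⁻¹·m⁻²·s³.
  J = N·m (work = force × distance),
      = kg·m²·s⁻².
  S = 1/Ω (conductance is reciprocal resistance),
      = kg⁻¹·m⁻²·s³·A².
  So S² = kg⁻²·m⁻⁴·s⁶·A⁴.
  Combining: kg²·C·kat⁻²·W⁻¹·J·A·S²·s⁻¹ = kg² · (s·A) · (s²·mol⁻²) · (kg⁻¹·m⁻²·s³) · (kg·m²·s⁻²) · A · (kg⁻²·m⁻⁴·s⁶·A⁴) · s⁻¹ = m⁻⁴·s⁹·A⁶·mol⁻².
Left is m⁻⁴·s⁹·A⁵·mol⁻²; right is m⁻⁴·s⁹·A⁶·mol⁻² — different.

No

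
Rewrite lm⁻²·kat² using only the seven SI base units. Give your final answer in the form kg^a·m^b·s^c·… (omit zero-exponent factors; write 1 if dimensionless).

lm = cd·sr = cd (luminous flux; sr is dimensionless).
So lm⁻² = cd⁻².
kat = mol/s = s⁻¹·mol (catalytic activity).
So kat² = s⁻²·mol².
Combining: lm⁻²·kat² = cd⁻² · (s⁻²·mol²) = s⁻²·mol²·cd⁻².

s⁻²·mol²·cd⁻²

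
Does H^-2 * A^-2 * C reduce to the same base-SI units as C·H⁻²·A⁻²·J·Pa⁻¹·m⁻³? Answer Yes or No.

Left side:
  H = kg·m²·s⁻²·A⁻².
  So H⁻² = kg⁻²·m⁻⁴·s⁴·A⁴.
  C = s·A.
  Combining: H⁻²·A⁻²·C = (kg⁻²·m⁻⁴·s⁴·A⁴) · A⁻² · (s·A) = kg⁻²·m⁻⁴·s⁵·A³.
Right side:
  C = A·s = s·A (charge = current × time).
  H = Wb/A (inductance = flux per current),
      = kg·m²·s⁻²·A⁻².
  So H⁻² = kg⁻²·m⁻⁴·s⁴·A⁴.
  J = N·m (work = force × distance),
      = kg·m²·s⁻².
  Pa = N/m² (pressure = force per area),
      = kg·m⁻¹·s⁻².
  So Pa⁻¹ = kg⁻¹·m·s².
  Combining: C·H⁻²·A⁻²·J·Pa⁻¹·m⁻³ = (s·A) · (kg⁻²·m⁻⁴·s⁴·A⁴) · A⁻² · (kg·m²·s⁻²) · (kg⁻¹·m·s²) · m⁻³ = kg⁻²·m⁻⁴·s⁵·A³.
Both reduce to kg⁻²·m⁻⁴·s⁵·A³.

Yes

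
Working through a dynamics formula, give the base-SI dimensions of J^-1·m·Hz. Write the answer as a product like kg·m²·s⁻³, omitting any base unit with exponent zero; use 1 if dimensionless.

J = N·m (work = force × distance),
    = kg·m²·s⁻².
So J⁻¹ = kg⁻¹·m⁻²·s².
Hz = 1/s = s⁻¹ (frequency is cycles per second).
Combining: J⁻¹·m·Hz = (kg⁻¹·m⁻²·s²) · m · s⁻¹ = kg⁻¹·m⁻¹·s.

kg⁻¹·m⁻¹·s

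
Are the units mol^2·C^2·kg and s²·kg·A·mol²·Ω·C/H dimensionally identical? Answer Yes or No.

Left side:
  C = A·s = s·A (charge = current × time).
  So C² = s²·A².
  Combining: mol²·C²·kg = mol² · (s²·A²) · kg = kg·s²·A²·mol².
Right side:
  H = Wb/A (inductance = flux per current),
      = kg·m²·s⁻²·A⁻².
  So H⁻¹ = kg⁻¹·m⁻²·s²·A².
  Ω = V/A (resistance = voltage per current),
      = kg·m²·s⁻³·A⁻².
  C = A·s = s·A (charge = current × time).
  Combining: s²·kg·H⁻¹·A·mol²·Ω·C = s² · kg · (kg⁻¹·m⁻²·s²·A²) · A · mol² · (kg·m²·s⁻³·A⁻²) · (s·A) = kg·s²·A²·mol².
Both reduce to kg·s²·A²·mol².

Yes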